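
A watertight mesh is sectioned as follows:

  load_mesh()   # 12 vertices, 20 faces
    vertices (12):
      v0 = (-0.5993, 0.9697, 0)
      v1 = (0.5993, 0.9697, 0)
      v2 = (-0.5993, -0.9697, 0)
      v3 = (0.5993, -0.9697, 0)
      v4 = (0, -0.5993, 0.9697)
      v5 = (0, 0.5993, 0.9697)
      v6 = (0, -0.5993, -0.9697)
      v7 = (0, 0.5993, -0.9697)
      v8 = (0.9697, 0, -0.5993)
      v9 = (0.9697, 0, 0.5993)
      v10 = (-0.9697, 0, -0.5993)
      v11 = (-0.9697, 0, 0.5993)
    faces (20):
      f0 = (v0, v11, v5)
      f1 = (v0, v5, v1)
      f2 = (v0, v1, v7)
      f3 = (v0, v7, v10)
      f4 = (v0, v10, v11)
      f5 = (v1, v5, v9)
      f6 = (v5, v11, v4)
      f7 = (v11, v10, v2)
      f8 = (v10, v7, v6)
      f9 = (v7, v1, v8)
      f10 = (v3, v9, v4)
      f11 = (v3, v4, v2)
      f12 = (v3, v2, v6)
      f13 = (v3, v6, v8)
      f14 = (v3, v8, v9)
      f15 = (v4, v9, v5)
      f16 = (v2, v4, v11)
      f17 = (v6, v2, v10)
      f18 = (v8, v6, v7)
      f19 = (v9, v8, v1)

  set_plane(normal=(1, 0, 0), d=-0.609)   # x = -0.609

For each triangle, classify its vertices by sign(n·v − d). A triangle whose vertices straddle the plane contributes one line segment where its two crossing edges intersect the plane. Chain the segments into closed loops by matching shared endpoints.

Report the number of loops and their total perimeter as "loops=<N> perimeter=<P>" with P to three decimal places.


loops=1 perimeter=5.035

Straddling triangles (8 of 20):
  (v0,v11,v5) [+-+] → (-0.609, 0.944306, 0.0156944)–(-0.609, 0.222922, 0.737078)  len=1.0202
  (v0,v7,v10) [++-] → (-0.609, 0.222922, -0.737078)–(-0.609, 0.944306, -0.0156944)  len=1.0202
  (v0,v10,v11) [+--] → (-0.609, 0.944306, -0.0156944)–(-0.609, 0.944306, 0.0156944)  len=0.0314
  (v5,v11,v4) [+-+] → (-0.609, 0.222922, 0.737078)–(-0.609, -0.222922, 0.737078)  len=0.4458
  (v11,v10,v2) [--+] → (-0.609, -0.944306, -0.0156944)–(-0.609, -0.944306, 0.0156944)  len=0.0314
  (v10,v7,v6) [-++] → (-0.609, 0.222922, -0.737078)–(-0.609, -0.222922, -0.737078)  len=0.4458
  (v2,v4,v11) [++-] → (-0.609, -0.222922, 0.737078)–(-0.609, -0.944306, 0.0156944)  len=1.0202
  (v6,v2,v10) [++-] → (-0.609, -0.944306, -0.0156944)–(-0.609, -0.222922, -0.737078)  len=1.0202

Chained into 1 loop(s):
  loop 1: 8 segments, perimeter = 5.0352
Total perimeter = 5.035


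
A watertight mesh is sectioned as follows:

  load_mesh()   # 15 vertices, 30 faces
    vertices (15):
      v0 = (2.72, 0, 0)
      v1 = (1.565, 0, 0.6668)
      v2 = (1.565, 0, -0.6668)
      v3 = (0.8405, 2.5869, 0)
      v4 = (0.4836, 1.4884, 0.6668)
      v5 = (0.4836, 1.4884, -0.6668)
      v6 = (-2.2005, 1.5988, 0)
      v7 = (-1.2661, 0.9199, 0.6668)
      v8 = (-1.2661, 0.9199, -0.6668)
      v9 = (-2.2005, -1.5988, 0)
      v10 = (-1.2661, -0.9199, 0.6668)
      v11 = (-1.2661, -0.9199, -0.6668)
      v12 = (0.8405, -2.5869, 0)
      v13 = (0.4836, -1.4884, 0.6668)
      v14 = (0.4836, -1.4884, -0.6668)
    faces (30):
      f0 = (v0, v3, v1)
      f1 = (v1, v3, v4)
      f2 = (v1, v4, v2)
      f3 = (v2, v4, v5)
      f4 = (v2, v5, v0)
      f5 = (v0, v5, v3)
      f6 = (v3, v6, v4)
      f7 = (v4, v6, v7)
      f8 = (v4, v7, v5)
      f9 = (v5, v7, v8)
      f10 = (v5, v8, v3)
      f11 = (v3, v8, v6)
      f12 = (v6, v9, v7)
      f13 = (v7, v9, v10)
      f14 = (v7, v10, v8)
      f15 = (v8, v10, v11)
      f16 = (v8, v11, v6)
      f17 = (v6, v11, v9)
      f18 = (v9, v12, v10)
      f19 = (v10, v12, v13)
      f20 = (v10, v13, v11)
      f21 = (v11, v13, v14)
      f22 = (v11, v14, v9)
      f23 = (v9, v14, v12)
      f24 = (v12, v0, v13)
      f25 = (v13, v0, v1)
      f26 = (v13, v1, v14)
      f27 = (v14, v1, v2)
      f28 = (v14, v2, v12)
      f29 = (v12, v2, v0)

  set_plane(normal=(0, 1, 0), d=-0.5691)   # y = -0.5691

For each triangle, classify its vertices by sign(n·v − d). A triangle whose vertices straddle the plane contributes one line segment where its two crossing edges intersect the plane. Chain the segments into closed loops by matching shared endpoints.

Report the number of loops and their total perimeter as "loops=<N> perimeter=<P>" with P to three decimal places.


loops=2 perimeter=7.630

Straddling triangles (12 of 30):
  (v6,v9,v7) [+-+] → (-2.2005, -0.5691, 0)–(-1.8185, -0.5691, 0.272603)  len=0.4693
  (v7,v9,v10) [+--] → (-1.8185, -0.5691, 0.272603)–(-1.2661, -0.5691, 0.6668)  len=0.6786
  (v7,v10,v8) [+-+] → (-1.2661, -0.5691, 0.6668)–(-1.2661, -0.5691, 0.412519)  len=0.2543
  (v8,v10,v11) [+--] → (-1.2661, -0.5691, 0.412519)–(-1.2661, -0.5691, -0.6668)  len=1.0793
  (v8,v11,v6) [+-+] → (-1.2661, -0.5691, -0.6668)–(-1.39624, -0.5691, -0.573929)  len=0.1599
  (v6,v11,v9) [+--] → (-1.39624, -0.5691, -0.573929)–(-2.2005, -0.5691, 0)  len=0.9880
  (v12,v0,v13) [-+-] → (2.30652, -0.5691, 0)–(1.8649, -0.5691, 0.254956)  len=0.5099
  (v13,v0,v1) [-++] → (1.8649, -0.5691, 0.254956)–(1.15152, -0.5691, 0.6668)  len=0.8237
  (v13,v1,v14) [-+-] → (1.15152, -0.5691, 0.6668)–(1.15152, -0.5691, 0.156889)  len=0.5099
  (v14,v1,v2) [-++] → (1.15152, -0.5691, 0.156889)–(1.15152, -0.5691, -0.6668)  len=0.8237
  (v14,v2,v12) [-+-] → (1.15152, -0.5691, -0.6668)–(1.40562, -0.5691, -0.520109)  len=0.2934
  (v12,v2,v0) [-++] → (1.40562, -0.5691, -0.520109)–(2.30652, -0.5691, 0)  len=1.0403

Chained into 2 loop(s):
  loop 1: 6 segments, perimeter = 3.6294
  loop 2: 6 segments, perimeter = 4.0009
Total perimeter = 7.630


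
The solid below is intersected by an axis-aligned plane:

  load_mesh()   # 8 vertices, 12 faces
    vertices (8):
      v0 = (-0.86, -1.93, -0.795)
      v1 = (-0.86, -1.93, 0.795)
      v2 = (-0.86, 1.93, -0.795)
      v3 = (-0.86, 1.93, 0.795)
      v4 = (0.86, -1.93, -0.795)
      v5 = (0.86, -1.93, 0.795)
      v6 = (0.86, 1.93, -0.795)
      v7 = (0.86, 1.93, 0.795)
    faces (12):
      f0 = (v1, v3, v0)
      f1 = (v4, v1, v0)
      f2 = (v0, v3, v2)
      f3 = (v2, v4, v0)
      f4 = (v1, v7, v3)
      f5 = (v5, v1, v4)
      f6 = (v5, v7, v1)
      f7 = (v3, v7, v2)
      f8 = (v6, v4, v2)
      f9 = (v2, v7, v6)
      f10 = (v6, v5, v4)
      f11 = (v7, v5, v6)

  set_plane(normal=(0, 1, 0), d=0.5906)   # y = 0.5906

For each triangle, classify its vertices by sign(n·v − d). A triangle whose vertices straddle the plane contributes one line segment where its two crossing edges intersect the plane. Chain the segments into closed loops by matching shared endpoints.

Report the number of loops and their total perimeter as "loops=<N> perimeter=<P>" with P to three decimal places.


loops=1 perimeter=6.620

Straddling triangles (8 of 12):
  (v1,v3,v0) [-+-] → (-0.86, 0.5906, 0.795)–(-0.86, 0.5906, 0.243278)  len=0.5517
  (v0,v3,v2) [-++] → (-0.86, 0.5906, 0.243278)–(-0.86, 0.5906, -0.795)  len=1.0383
  (v2,v4,v0) [+--] → (-0.263169, 0.5906, -0.795)–(-0.86, 0.5906, -0.795)  len=0.5968
  (v1,v7,v3) [-++] → (0.263169, 0.5906, 0.795)–(-0.86, 0.5906, 0.795)  len=1.1232
  (v5,v7,v1) [-+-] → (0.86, 0.5906, 0.795)–(0.263169, 0.5906, 0.795)  len=0.5968
  (v6,v4,v2) [+-+] → (0.86, 0.5906, -0.795)–(-0.263169, 0.5906, -0.795)  len=1.1232
  (v6,v5,v4) [+--] → (0.86, 0.5906, -0.243278)–(0.86, 0.5906, -0.795)  len=0.5517
  (v7,v5,v6) [+-+] → (0.86, 0.5906, 0.795)–(0.86, 0.5906, -0.243278)  len=1.0383

Chained into 1 loop(s):
  loop 1: 8 segments, perimeter = 6.6200
Total perimeter = 6.620


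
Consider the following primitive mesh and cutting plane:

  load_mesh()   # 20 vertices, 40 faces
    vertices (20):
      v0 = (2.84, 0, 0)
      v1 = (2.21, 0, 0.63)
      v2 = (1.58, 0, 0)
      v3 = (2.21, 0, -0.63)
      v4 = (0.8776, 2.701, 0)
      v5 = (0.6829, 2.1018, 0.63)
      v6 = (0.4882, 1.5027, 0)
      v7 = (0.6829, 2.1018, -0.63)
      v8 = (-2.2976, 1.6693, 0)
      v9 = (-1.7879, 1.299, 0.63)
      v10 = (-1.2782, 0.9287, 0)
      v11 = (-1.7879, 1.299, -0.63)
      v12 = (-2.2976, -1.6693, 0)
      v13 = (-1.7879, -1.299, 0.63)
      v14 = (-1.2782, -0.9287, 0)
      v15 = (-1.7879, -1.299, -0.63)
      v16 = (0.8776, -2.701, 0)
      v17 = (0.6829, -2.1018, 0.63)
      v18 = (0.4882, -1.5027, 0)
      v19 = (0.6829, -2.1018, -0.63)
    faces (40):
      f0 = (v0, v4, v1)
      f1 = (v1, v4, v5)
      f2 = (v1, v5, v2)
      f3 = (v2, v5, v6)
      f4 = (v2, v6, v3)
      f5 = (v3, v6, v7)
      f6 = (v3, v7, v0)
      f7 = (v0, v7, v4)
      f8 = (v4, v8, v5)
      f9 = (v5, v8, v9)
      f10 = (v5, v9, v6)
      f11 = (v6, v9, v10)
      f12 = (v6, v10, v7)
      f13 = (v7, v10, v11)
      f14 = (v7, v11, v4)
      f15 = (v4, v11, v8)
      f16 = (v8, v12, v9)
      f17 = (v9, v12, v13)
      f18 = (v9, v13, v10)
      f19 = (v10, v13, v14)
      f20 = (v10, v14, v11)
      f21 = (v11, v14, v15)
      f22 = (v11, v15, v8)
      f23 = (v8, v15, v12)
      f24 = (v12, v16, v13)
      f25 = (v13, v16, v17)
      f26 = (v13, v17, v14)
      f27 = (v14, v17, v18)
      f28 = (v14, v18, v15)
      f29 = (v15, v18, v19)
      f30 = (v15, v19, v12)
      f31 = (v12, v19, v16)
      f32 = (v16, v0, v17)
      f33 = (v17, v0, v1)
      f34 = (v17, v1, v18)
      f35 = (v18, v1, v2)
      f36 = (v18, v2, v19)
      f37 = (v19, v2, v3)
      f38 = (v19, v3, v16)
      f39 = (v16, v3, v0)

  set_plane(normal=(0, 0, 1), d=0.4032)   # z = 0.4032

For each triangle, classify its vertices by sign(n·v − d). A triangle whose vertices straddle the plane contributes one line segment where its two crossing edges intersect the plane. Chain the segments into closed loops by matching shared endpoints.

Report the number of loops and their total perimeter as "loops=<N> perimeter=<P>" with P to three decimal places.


Straddling triangles (20 of 40):
  (v0,v4,v1) [--+] → (1.73034, 0.97236, 0.4032)–(2.4368, 0, 0.4032)  len=1.2019
  (v1,v4,v5) [+-+] → (1.73034, 0.97236, 0.4032)–(0.752992, 2.31751, 0.4032)  len=1.6627
  (v1,v5,v2) [++-] → (1.00586, 1.34515, 0.4032)–(1.9832, 0, 0.4032)  len=1.6627
  (v2,v5,v6) [-+-] → (1.00586, 1.34515, 0.4032)–(0.612808, 1.88612, 0.4032)  len=0.6687
  (v4,v8,v5) [--+] → (-0.39008, 1.9461, 0.4032)–(0.752992, 2.31751, 0.4032)  len=1.2019
  (v5,v8,v9) [+-+] → (-0.39008, 1.9461, 0.4032)–(-1.97139, 1.43231, 0.4032)  len=1.6627
  (v5,v9,v6) [++-] → (-0.968504, 1.37233, 0.4032)–(0.612808, 1.88612, 0.4032)  len=1.6627
  (v6,v9,v10) [-+-] → (-0.968504, 1.37233, 0.4032)–(-1.60441, 1.16569, 0.4032)  len=0.6686
  (v8,v12,v9) [--+] → (-1.97139, 0.230412, 0.4032)–(-1.97139, 1.43231, 0.4032)  len=1.2019
  (v9,v12,v13) [+-+] → (-1.97139, 0.230412, 0.4032)–(-1.97139, -1.43231, 0.4032)  len=1.6627
  (v9,v13,v10) [++-] → (-1.60441, -0.497028, 0.4032)–(-1.60441, 1.16569, 0.4032)  len=1.6627
  (v10,v13,v14) [-+-] → (-1.60441, -0.497028, 0.4032)–(-1.60441, -1.16569, 0.4032)  len=0.6687
  (v12,v16,v13) [--+] → (-0.82832, -1.80372, 0.4032)–(-1.97139, -1.43231, 0.4032)  len=1.2019
  (v13,v16,v17) [+-+] → (-0.82832, -1.80372, 0.4032)–(0.752992, -2.31751, 0.4032)  len=1.6627
  (v13,v17,v14) [++-] → (-0.023096, -1.67948, 0.4032)–(-1.60441, -1.16569, 0.4032)  len=1.6627
  (v14,v17,v18) [-+-] → (-0.023096, -1.67948, 0.4032)–(0.612808, -1.88612, 0.4032)  len=0.6686
  (v16,v0,v17) [--+] → (1.45946, -1.34515, 0.4032)–(0.752992, -2.31751, 0.4032)  len=1.2019
  (v17,v0,v1) [+-+] → (1.45946, -1.34515, 0.4032)–(2.4368, 0, 0.4032)  len=1.6627
  (v17,v1,v18) [++-] → (1.59015, -0.540972, 0.4032)–(0.612808, -1.88612, 0.4032)  len=1.6627
  (v18,v1,v2) [-+-] → (1.59015, -0.540972, 0.4032)–(1.9832, 0, 0.4032)  len=0.6687

Chained into 2 loop(s):
  loop 1: 10 segments, perimeter = 14.3230
  loop 2: 10 segments, perimeter = 11.6568
Total perimeter = 25.980

loops=2 perimeter=25.980


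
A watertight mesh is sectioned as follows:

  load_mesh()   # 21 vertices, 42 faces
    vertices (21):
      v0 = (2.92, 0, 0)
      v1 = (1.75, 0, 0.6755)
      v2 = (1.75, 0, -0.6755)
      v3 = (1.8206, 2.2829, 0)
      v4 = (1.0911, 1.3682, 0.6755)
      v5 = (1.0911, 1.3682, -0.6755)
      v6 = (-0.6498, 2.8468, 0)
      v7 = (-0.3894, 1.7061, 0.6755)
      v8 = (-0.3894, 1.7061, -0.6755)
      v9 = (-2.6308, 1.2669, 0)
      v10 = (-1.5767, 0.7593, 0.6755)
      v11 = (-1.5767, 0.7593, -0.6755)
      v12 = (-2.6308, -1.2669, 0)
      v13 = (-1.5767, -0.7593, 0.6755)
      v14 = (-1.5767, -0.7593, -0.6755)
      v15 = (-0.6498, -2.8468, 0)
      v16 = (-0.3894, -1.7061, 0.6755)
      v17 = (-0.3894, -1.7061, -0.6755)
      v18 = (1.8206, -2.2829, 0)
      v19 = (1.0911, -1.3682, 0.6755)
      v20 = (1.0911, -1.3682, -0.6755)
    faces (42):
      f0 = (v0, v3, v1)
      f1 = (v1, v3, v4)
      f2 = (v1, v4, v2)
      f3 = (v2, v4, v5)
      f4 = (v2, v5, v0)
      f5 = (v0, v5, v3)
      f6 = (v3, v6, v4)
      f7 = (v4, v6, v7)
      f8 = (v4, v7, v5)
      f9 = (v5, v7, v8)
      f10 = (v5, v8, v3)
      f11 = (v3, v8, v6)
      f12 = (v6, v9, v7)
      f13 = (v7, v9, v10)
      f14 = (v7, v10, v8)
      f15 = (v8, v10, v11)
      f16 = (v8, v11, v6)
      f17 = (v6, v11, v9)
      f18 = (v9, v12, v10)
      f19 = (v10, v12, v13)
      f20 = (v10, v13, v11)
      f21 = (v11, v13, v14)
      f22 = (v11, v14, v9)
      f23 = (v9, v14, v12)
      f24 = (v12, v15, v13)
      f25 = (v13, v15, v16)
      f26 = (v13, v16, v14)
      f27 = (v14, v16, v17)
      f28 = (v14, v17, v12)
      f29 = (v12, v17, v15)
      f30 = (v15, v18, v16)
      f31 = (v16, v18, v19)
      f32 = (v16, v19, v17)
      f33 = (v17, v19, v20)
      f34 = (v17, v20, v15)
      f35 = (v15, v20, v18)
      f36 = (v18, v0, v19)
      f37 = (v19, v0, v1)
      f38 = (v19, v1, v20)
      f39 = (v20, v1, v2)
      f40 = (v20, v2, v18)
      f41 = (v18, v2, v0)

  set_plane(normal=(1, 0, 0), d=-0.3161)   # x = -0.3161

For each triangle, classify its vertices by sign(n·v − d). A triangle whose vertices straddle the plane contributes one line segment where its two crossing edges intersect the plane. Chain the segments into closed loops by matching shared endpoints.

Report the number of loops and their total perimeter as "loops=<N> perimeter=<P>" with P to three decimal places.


Straddling triangles (12 of 42):
  (v3,v6,v4) [+-+] → (-0.3161, 2.77063, 0)–(-0.3161, 2.56338, 0.129482)  len=0.2444
  (v4,v6,v7) [+--] → (-0.3161, 2.56338, 0.129482)–(-0.3161, 1.68937, 0.6755)  len=1.0305
  (v4,v7,v5) [+-+] → (-0.3161, 1.68937, 0.6755)–(-0.3161, 1.68937, 0.608612)  len=0.0669
  (v5,v7,v8) [+--] → (-0.3161, 1.68937, 0.608612)–(-0.3161, 1.68937, -0.6755)  len=1.2841
  (v5,v8,v3) [+-+] → (-0.3161, 1.68937, -0.6755)–(-0.3161, 1.72523, -0.653095)  len=0.0423
  (v3,v8,v6) [+--] → (-0.3161, 1.72523, -0.653095)–(-0.3161, 2.77063, 0)  len=1.2326
  (v15,v18,v16) [-+-] → (-0.3161, -2.77063, 0)–(-0.3161, -1.72523, 0.653095)  len=1.2326
  (v16,v18,v19) [-++] → (-0.3161, -1.72523, 0.653095)–(-0.3161, -1.68937, 0.6755)  len=0.0423
  (v16,v19,v17) [-+-] → (-0.3161, -1.68937, 0.6755)–(-0.3161, -1.68937, -0.608612)  len=1.2841
  (v17,v19,v20) [-++] → (-0.3161, -1.68937, -0.608612)–(-0.3161, -1.68937, -0.6755)  len=0.0669
  (v17,v20,v15) [-+-] → (-0.3161, -1.68937, -0.6755)–(-0.3161, -2.56338, -0.129482)  len=1.0305
  (v15,v20,v18) [-++] → (-0.3161, -2.56338, -0.129482)–(-0.3161, -2.77063, 0)  len=0.2444

Chained into 2 loop(s):
  loop 1: 6 segments, perimeter = 3.9008
  loop 2: 6 segments, perimeter = 3.9008
Total perimeter = 7.802

loops=2 perimeter=7.802


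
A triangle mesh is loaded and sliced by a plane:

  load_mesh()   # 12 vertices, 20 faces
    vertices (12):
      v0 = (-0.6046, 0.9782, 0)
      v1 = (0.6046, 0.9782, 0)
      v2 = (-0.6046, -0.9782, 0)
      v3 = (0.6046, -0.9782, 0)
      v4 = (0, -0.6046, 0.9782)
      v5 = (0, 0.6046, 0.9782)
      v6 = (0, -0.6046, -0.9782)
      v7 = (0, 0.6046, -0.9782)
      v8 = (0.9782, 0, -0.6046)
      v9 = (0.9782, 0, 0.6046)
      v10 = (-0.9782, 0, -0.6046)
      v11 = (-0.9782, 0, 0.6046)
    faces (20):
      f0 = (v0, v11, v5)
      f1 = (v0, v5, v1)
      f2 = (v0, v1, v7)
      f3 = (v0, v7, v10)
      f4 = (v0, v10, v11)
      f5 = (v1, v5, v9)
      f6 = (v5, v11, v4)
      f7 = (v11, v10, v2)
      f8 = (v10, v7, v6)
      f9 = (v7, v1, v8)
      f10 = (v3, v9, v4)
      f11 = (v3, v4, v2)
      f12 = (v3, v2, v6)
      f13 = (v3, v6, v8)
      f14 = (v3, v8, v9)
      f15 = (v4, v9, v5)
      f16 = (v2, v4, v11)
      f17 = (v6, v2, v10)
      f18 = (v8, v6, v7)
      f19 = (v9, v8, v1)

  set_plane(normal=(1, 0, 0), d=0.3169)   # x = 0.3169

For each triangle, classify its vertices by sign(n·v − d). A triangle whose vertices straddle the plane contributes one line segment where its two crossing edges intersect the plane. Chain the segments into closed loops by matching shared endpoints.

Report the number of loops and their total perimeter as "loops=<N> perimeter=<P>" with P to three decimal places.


Straddling triangles (10 of 20):
  (v0,v5,v1) [--+] → (0.3169, 0.800422, 0.465478)–(0.3169, 0.9782, 0)  len=0.4983
  (v0,v1,v7) [-+-] → (0.3169, 0.9782, 0)–(0.3169, 0.800422, -0.465478)  len=0.4983
  (v1,v5,v9) [+-+] → (0.3169, 0.800422, 0.465478)–(0.3169, 0.408732, 0.857168)  len=0.5539
  (v7,v1,v8) [-++] → (0.3169, 0.800422, -0.465478)–(0.3169, 0.408732, -0.857168)  len=0.5539
  (v3,v9,v4) [++-] → (0.3169, -0.408732, 0.857168)–(0.3169, -0.800422, 0.465478)  len=0.5539
  (v3,v4,v2) [+--] → (0.3169, -0.800422, 0.465478)–(0.3169, -0.9782, 0)  len=0.4983
  (v3,v2,v6) [+--] → (0.3169, -0.9782, 0)–(0.3169, -0.800422, -0.465478)  len=0.4983
  (v3,v6,v8) [+-+] → (0.3169, -0.800422, -0.465478)–(0.3169, -0.408732, -0.857168)  len=0.5539
  (v4,v9,v5) [-+-] → (0.3169, -0.408732, 0.857168)–(0.3169, 0.408732, 0.857168)  len=0.8175
  (v8,v6,v7) [+--] → (0.3169, -0.408732, -0.857168)–(0.3169, 0.408732, -0.857168)  len=0.8175

Chained into 1 loop(s):
  loop 1: 10 segments, perimeter = 5.8437
Total perimeter = 5.844

loops=1 perimeter=5.844


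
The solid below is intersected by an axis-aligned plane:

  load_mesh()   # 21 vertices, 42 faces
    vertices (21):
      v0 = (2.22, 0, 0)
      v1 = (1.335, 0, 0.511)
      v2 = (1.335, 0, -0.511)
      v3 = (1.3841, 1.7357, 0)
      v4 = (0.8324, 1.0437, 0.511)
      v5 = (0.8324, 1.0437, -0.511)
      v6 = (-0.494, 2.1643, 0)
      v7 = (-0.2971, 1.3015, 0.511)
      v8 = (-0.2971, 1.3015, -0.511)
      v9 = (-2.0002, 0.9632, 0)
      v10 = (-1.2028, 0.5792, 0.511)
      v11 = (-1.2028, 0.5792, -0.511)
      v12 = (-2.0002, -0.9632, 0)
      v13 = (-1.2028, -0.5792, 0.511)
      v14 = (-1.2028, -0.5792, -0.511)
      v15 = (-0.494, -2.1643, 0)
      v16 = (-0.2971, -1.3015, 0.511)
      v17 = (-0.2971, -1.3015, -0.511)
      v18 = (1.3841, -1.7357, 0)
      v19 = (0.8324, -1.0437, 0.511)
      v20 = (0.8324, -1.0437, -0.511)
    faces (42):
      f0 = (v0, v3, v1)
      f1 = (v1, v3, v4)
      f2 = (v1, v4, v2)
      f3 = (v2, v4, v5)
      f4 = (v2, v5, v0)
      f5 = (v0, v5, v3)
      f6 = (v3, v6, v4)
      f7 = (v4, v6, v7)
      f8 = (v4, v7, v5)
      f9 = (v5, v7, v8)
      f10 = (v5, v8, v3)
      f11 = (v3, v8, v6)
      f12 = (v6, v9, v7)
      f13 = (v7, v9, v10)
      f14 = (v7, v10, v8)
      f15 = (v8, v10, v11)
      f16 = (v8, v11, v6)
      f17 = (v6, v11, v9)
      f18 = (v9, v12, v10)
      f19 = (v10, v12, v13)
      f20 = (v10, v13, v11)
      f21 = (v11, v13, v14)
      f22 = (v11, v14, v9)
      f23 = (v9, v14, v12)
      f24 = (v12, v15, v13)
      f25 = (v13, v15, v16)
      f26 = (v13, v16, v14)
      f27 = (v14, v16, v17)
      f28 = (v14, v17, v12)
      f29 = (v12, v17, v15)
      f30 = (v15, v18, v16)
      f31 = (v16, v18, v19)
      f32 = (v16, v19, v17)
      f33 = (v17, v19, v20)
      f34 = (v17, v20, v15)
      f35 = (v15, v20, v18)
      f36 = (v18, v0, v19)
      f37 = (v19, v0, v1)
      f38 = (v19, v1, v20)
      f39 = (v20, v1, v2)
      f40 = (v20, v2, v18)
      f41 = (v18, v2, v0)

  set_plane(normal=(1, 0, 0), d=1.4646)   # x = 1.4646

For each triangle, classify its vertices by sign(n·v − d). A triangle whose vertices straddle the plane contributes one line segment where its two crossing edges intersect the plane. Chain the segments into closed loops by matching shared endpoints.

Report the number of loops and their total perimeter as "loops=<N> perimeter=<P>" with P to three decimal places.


loops=1 perimeter=6.512

Straddling triangles (6 of 42):
  (v0,v3,v1) [+--] → (1.4646, 1.56855, 0)–(1.4646, 0, 0.436169)  len=1.6281
  (v2,v5,v0) [--+] → (1.4646, 0.568183, -0.278185)–(1.4646, 0, -0.436169)  len=0.5897
  (v0,v5,v3) [+--] → (1.4646, 0.568183, -0.278185)–(1.4646, 1.56855, 0)  len=1.0383
  (v18,v0,v19) [-+-] → (1.4646, -1.56855, 0)–(1.4646, -0.568183, 0.278185)  len=1.0383
  (v19,v0,v1) [-+-] → (1.4646, -0.568183, 0.278185)–(1.4646, 0, 0.436169)  len=0.5897
  (v18,v2,v0) [--+] → (1.4646, 0, -0.436169)–(1.4646, -1.56855, 0)  len=1.6281

Chained into 1 loop(s):
  loop 1: 6 segments, perimeter = 6.5122
Total perimeter = 6.512


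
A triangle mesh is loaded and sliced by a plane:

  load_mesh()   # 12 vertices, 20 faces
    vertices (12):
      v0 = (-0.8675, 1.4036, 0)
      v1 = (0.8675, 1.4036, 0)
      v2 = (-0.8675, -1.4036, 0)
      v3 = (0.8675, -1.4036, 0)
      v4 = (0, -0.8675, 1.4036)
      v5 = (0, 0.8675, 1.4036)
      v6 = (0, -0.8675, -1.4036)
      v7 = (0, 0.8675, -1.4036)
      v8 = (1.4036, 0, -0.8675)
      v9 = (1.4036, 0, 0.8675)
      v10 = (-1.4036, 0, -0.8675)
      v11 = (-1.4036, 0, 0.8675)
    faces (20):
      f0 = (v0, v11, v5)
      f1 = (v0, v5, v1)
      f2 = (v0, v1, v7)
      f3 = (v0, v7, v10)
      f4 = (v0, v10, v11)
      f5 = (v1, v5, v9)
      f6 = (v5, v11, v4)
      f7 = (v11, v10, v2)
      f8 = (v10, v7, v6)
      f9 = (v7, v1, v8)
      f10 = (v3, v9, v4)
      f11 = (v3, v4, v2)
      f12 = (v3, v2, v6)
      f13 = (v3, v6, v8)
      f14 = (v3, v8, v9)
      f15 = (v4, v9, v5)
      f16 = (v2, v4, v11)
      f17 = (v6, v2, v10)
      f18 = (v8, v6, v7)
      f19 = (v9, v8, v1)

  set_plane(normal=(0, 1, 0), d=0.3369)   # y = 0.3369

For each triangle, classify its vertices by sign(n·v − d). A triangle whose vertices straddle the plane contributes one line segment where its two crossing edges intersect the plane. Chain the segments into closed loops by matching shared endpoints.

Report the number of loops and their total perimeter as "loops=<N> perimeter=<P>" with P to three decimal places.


Straddling triangles (10 of 20):
  (v0,v11,v5) [+-+] → (-1.27492, 0.3369, 0.659278)–(-0.858502, 0.3369, 1.0757)  len=0.5889
  (v0,v7,v10) [++-] → (-0.858502, 0.3369, -1.0757)–(-1.27492, 0.3369, -0.659278)  len=0.5889
  (v0,v10,v11) [+--] → (-1.27492, 0.3369, -0.659278)–(-1.27492, 0.3369, 0.659278)  len=1.3186
  (v1,v5,v9) [++-] → (0.858502, 0.3369, 1.0757)–(1.27492, 0.3369, 0.659278)  len=0.5889
  (v5,v11,v4) [+--] → (-0.858502, 0.3369, 1.0757)–(0, 0.3369, 1.4036)  len=0.9190
  (v10,v7,v6) [-+-] → (-0.858502, 0.3369, -1.0757)–(0, 0.3369, -1.4036)  len=0.9190
  (v7,v1,v8) [++-] → (1.27492, 0.3369, -0.659278)–(0.858502, 0.3369, -1.0757)  len=0.5889
  (v4,v9,v5) [--+] → (0.858502, 0.3369, 1.0757)–(0, 0.3369, 1.4036)  len=0.9190
  (v8,v6,v7) [--+] → (0, 0.3369, -1.4036)–(0.858502, 0.3369, -1.0757)  len=0.9190
  (v9,v8,v1) [--+] → (1.27492, 0.3369, -0.659278)–(1.27492, 0.3369, 0.659278)  len=1.3186

Chained into 1 loop(s):
  loop 1: 10 segments, perimeter = 8.6687
Total perimeter = 8.669

loops=1 perimeter=8.669


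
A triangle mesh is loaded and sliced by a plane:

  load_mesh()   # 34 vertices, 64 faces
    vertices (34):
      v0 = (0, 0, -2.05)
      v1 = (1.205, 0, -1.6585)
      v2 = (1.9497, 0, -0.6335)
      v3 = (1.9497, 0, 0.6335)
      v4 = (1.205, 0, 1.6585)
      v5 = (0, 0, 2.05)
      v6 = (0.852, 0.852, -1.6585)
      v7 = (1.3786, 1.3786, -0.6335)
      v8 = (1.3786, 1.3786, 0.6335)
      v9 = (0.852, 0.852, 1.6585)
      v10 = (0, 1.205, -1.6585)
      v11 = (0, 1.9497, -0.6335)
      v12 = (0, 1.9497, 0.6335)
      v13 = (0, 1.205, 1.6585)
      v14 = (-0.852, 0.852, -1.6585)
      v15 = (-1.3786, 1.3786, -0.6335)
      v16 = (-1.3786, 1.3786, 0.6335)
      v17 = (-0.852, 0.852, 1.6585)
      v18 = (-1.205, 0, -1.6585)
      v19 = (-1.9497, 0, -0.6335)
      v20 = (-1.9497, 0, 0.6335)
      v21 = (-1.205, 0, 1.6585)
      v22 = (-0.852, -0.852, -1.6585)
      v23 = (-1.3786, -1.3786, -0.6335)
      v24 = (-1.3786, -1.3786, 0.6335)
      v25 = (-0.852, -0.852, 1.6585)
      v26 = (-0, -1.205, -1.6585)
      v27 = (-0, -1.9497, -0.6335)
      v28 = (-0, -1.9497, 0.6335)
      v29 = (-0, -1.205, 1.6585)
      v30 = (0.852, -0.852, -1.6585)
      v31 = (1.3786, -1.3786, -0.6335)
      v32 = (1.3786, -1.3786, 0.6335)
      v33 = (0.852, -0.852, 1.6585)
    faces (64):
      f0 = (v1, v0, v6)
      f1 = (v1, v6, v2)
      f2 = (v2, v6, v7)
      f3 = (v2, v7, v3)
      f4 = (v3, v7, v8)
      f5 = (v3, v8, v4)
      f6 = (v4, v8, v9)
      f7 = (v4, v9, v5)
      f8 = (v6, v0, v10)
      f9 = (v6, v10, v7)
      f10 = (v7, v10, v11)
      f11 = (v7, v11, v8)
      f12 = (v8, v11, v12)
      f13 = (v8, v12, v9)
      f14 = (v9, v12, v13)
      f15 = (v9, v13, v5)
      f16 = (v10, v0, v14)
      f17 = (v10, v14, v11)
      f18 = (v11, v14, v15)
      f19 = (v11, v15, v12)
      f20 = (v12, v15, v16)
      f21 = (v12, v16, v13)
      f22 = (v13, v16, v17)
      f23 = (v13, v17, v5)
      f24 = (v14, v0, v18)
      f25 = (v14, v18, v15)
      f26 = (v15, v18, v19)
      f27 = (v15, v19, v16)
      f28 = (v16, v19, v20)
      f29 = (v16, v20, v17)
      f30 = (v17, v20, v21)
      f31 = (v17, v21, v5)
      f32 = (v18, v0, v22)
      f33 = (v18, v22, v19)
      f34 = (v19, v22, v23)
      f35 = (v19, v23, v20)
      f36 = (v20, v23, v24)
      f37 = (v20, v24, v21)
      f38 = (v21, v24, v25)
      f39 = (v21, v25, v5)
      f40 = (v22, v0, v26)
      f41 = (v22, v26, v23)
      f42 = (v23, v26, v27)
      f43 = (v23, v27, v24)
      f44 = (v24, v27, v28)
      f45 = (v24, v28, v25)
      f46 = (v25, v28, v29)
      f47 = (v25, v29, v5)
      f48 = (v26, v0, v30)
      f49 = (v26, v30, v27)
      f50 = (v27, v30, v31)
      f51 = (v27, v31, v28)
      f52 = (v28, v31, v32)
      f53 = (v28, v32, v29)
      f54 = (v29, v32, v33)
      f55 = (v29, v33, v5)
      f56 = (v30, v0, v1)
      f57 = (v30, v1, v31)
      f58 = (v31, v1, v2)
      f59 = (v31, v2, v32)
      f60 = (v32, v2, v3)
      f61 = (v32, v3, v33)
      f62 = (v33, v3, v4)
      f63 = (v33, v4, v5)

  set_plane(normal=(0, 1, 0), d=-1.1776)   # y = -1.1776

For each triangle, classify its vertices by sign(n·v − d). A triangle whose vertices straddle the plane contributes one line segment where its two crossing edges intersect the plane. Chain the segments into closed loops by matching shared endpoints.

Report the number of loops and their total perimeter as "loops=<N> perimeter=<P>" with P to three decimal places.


Straddling triangles (20 of 64):
  (v19,v22,v23) [++-] → (-1.1776, -1.1776, -1.02474)–(-1.46187, -1.1776, -0.6335)  len=0.4836
  (v19,v23,v20) [+-+] → (-1.46187, -1.1776, -0.6335)–(-1.46187, -1.1776, -0.448771)  len=0.1847
  (v20,v23,v24) [+--] → (-1.46187, -1.1776, -0.448771)–(-1.46187, -1.1776, 0.6335)  len=1.0823
  (v20,v24,v21) [+-+] → (-1.46187, -1.1776, 0.6335)–(-1.35329, -1.1776, 0.782945)  len=0.1847
  (v21,v24,v25) [+-+] → (-1.35329, -1.1776, 0.782945)–(-1.1776, -1.1776, 1.02474)  len=0.2989
  (v22,v0,v26) [++-] → (0, -1.1776, -1.6674)–(-0.0661326, -1.1776, -1.6585)  len=0.0667
  (v22,v26,v23) [+--] → (-0.0661326, -1.1776, -1.6585)–(-1.1776, -1.1776, -1.02474)  len=1.2795
  (v24,v28,v25) [--+] → (-0.59928, -1.1776, 1.35446)–(-1.1776, -1.1776, 1.02474)  len=0.6657
  (v25,v28,v29) [+--] → (-0.59928, -1.1776, 1.35446)–(-0.0661326, -1.1776, 1.6585)  len=0.6137
  (v25,v29,v5) [+-+] → (-0.0661326, -1.1776, 1.6585)–(0, -1.1776, 1.6674)  len=0.0667
  (v26,v0,v30) [-++] → (0, -1.1776, -1.6674)–(0.0661326, -1.1776, -1.6585)  len=0.0667
  (v26,v30,v27) [-+-] → (0.0661326, -1.1776, -1.6585)–(0.59928, -1.1776, -1.35446)  len=0.6137
  (v27,v30,v31) [-+-] → (0.59928, -1.1776, -1.35446)–(1.1776, -1.1776, -1.02474)  len=0.6657
  (v29,v32,v33) [--+] → (1.1776, -1.1776, 1.02474)–(0.0661326, -1.1776, 1.6585)  len=1.2795
  (v29,v33,v5) [-++] → (0.0661326, -1.1776, 1.6585)–(0, -1.1776, 1.6674)  len=0.0667
  (v30,v1,v31) [++-] → (1.35329, -1.1776, -0.782945)–(1.1776, -1.1776, -1.02474)  len=0.2989
  (v31,v1,v2) [-++] → (1.35329, -1.1776, -0.782945)–(1.46187, -1.1776, -0.6335)  len=0.1847
  (v31,v2,v32) [-+-] → (1.46187, -1.1776, -0.6335)–(1.46187, -1.1776, 0.448771)  len=1.0823
  (v32,v2,v3) [-++] → (1.46187, -1.1776, 0.448771)–(1.46187, -1.1776, 0.6335)  len=0.1847
  (v32,v3,v33) [-++] → (1.46187, -1.1776, 0.6335)–(1.1776, -1.1776, 1.02474)  len=0.4836

Chained into 1 loop(s):
  loop 1: 20 segments, perimeter = 9.8532
Total perimeter = 9.853

loops=1 perimeter=9.853


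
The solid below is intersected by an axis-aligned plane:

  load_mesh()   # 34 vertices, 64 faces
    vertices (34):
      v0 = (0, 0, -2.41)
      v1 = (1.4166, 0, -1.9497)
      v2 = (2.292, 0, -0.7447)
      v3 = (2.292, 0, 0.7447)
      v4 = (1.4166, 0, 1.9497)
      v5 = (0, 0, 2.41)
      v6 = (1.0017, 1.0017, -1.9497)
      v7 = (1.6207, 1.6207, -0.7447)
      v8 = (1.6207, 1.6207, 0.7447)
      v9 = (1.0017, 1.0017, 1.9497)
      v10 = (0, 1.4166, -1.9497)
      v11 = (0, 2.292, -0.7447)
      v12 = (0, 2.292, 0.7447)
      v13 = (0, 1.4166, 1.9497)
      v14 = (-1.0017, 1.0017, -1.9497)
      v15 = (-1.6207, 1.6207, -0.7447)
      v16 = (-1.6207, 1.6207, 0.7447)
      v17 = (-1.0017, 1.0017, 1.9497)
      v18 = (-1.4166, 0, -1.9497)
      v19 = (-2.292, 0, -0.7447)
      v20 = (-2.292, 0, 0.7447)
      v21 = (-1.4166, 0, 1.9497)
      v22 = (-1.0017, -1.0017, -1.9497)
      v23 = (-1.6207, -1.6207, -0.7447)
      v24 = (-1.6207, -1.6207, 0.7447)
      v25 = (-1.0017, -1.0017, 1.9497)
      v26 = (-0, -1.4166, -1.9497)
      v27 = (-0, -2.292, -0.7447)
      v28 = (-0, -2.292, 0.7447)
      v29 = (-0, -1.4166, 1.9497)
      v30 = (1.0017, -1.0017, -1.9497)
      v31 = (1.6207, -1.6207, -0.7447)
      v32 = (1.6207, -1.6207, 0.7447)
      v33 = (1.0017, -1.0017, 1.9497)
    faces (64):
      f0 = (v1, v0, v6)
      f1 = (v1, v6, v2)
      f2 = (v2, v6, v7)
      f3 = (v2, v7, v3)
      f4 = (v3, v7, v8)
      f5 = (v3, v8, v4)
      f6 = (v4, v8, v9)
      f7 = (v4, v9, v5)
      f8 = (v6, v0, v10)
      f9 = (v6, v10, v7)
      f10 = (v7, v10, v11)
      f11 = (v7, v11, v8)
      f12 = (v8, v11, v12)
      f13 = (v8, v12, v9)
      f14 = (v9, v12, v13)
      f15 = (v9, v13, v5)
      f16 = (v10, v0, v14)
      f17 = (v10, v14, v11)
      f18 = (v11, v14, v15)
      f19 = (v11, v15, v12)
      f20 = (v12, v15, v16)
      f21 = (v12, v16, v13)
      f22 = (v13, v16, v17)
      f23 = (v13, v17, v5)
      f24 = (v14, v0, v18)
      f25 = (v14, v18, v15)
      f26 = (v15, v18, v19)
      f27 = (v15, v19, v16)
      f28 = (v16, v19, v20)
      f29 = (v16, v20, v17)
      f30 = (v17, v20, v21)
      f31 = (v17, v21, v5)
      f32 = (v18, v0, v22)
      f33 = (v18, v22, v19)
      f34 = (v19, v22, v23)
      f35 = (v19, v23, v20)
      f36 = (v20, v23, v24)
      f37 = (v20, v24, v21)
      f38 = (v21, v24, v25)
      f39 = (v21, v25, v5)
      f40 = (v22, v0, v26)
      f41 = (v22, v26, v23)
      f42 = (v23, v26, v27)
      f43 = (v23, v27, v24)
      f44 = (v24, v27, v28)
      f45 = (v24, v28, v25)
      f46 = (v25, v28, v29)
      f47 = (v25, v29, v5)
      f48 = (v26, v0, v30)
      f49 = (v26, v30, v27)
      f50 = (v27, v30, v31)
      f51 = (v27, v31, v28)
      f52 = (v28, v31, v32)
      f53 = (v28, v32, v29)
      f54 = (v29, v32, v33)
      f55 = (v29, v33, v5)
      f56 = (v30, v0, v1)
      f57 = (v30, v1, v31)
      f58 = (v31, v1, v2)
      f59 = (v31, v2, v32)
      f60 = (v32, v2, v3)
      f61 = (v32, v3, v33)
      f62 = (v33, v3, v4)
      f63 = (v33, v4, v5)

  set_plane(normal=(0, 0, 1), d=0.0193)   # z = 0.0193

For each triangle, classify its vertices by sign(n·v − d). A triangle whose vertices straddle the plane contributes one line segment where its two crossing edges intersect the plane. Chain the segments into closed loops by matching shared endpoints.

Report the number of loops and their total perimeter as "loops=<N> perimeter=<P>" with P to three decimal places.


Straddling triangles (16 of 64):
  (v2,v7,v3) [--+] → (1.96505, 0.789349, 0.0193)–(2.292, 0, 0.0193)  len=0.8544
  (v3,v7,v8) [+-+] → (1.96505, 0.789349, 0.0193)–(1.6207, 1.6207, 0.0193)  len=0.8998
  (v7,v11,v8) [--+] → (0.831351, 1.94765, 0.0193)–(1.6207, 1.6207, 0.0193)  len=0.8544
  (v8,v11,v12) [+-+] → (0.831351, 1.94765, 0.0193)–(0, 2.292, 0.0193)  len=0.8998
  (v11,v15,v12) [--+] → (-0.789349, 1.96505, 0.0193)–(0, 2.292, 0.0193)  len=0.8544
  (v12,v15,v16) [+-+] → (-0.789349, 1.96505, 0.0193)–(-1.6207, 1.6207, 0.0193)  len=0.8998
  (v15,v19,v16) [--+] → (-1.94765, 0.831351, 0.0193)–(-1.6207, 1.6207, 0.0193)  len=0.8544
  (v16,v19,v20) [+-+] → (-1.94765, 0.831351, 0.0193)–(-2.292, 0, 0.0193)  len=0.8998
  (v19,v23,v20) [--+] → (-1.96505, -0.789349, 0.0193)–(-2.292, 0, 0.0193)  len=0.8544
  (v20,v23,v24) [+-+] → (-1.96505, -0.789349, 0.0193)–(-1.6207, -1.6207, 0.0193)  len=0.8998
  (v23,v27,v24) [--+] → (-0.831351, -1.94765, 0.0193)–(-1.6207, -1.6207, 0.0193)  len=0.8544
  (v24,v27,v28) [+-+] → (-0.831351, -1.94765, 0.0193)–(0, -2.292, 0.0193)  len=0.8998
  (v27,v31,v28) [--+] → (0.789349, -1.96505, 0.0193)–(0, -2.292, 0.0193)  len=0.8544
  (v28,v31,v32) [+-+] → (0.789349, -1.96505, 0.0193)–(1.6207, -1.6207, 0.0193)  len=0.8998
  (v31,v2,v32) [--+] → (1.94765, -0.831351, 0.0193)–(1.6207, -1.6207, 0.0193)  len=0.8544
  (v32,v2,v3) [+-+] → (1.94765, -0.831351, 0.0193)–(2.292, 0, 0.0193)  len=0.8998

Chained into 1 loop(s):
  loop 1: 16 segments, perimeter = 14.0338
Total perimeter = 14.034

loops=1 perimeter=14.034


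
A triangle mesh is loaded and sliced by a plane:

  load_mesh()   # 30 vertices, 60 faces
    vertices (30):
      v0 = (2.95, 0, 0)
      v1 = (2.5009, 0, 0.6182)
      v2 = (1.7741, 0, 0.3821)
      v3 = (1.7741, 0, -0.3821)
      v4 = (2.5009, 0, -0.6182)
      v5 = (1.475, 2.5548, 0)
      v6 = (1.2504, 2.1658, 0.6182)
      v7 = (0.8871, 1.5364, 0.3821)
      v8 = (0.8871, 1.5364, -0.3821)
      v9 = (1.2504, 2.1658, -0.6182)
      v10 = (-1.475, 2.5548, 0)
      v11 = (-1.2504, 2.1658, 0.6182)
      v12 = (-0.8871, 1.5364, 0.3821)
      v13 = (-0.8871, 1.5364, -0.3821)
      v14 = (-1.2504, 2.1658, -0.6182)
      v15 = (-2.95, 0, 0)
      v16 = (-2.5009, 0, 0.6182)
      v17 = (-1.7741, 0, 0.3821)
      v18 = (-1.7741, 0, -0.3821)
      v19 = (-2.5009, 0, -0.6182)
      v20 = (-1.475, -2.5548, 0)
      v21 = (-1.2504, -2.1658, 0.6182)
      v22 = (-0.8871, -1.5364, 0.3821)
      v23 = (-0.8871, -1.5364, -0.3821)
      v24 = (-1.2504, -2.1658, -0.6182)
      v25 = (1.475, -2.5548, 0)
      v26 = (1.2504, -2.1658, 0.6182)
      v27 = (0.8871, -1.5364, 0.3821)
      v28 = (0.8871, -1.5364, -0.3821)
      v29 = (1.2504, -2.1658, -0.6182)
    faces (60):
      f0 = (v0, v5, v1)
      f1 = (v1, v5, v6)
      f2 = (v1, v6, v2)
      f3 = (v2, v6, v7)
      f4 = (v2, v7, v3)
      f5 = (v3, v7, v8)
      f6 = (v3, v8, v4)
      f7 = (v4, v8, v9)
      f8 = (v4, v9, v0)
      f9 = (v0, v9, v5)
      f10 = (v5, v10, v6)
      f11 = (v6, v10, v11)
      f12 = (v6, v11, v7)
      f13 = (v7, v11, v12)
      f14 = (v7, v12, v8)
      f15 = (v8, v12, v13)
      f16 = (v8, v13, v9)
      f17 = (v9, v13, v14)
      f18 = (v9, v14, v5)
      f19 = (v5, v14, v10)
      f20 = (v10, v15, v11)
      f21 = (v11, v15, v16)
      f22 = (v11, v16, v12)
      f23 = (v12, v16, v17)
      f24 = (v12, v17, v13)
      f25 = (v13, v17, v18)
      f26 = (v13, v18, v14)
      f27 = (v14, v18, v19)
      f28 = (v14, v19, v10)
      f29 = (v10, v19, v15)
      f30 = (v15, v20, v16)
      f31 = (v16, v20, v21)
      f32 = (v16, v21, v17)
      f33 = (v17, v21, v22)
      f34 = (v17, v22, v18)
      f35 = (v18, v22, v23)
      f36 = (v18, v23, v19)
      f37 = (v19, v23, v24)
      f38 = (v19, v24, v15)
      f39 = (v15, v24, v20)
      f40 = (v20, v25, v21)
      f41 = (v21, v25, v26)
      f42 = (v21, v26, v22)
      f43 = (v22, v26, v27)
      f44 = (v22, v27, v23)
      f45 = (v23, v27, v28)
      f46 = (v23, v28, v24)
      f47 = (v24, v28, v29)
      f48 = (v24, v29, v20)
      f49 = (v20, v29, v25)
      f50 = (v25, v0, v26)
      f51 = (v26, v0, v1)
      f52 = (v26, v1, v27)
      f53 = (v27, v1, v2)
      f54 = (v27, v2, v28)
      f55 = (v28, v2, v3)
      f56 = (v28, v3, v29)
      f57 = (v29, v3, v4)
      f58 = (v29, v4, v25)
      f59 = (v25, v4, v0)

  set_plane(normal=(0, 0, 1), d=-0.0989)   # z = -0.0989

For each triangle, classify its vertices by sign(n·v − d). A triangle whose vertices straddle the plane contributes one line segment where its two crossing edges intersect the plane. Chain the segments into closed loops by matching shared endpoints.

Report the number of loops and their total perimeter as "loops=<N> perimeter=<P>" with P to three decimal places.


Straddling triangles (24 of 60):
  (v2,v7,v3) [++-] → (1.44539, 0.569365, -0.0989)–(1.7741, 0, -0.0989)  len=0.6574
  (v3,v7,v8) [-+-] → (1.44539, 0.569365, -0.0989)–(0.8871, 1.5364, -0.0989)  len=1.1166
  (v4,v9,v0) [--+] → (2.6781, 0.346486, -0.0989)–(2.87815, 0, -0.0989)  len=0.4001
  (v0,v9,v5) [+-+] → (2.6781, 0.346486, -0.0989)–(1.43907, 2.49257, -0.0989)  len=2.4781
  (v7,v12,v8) [++-] → (0.229611, 1.5364, -0.0989)–(0.8871, 1.5364, -0.0989)  len=0.6575
  (v8,v12,v13) [-+-] → (0.229611, 1.5364, -0.0989)–(-0.8871, 1.5364, -0.0989)  len=1.1167
  (v9,v14,v5) [--+] → (1.03899, 2.49257, -0.0989)–(1.43907, 2.49257, -0.0989)  len=0.4001
  (v5,v14,v10) [+-+] → (1.03899, 2.49257, -0.0989)–(-1.43907, 2.49257, -0.0989)  len=2.4781
  (v12,v17,v13) [++-] → (-1.21581, 0.967035, -0.0989)–(-0.8871, 1.5364, -0.0989)  len=0.6574
  (v13,v17,v18) [-+-] → (-1.21581, 0.967035, -0.0989)–(-1.7741, 0, -0.0989)  len=1.1166
  (v14,v19,v10) [--+] → (-1.63912, 2.14608, -0.0989)–(-1.43907, 2.49257, -0.0989)  len=0.4001
  (v10,v19,v15) [+-+] → (-1.63912, 2.14608, -0.0989)–(-2.87815, 0, -0.0989)  len=2.4781
  (v17,v22,v18) [++-] → (-1.44539, -0.569365, -0.0989)–(-1.7741, 0, -0.0989)  len=0.6574
  (v18,v22,v23) [-+-] → (-1.44539, -0.569365, -0.0989)–(-0.8871, -1.5364, -0.0989)  len=1.1166
  (v19,v24,v15) [--+] → (-2.6781, -0.346486, -0.0989)–(-2.87815, 0, -0.0989)  len=0.4001
  (v15,v24,v20) [+-+] → (-2.6781, -0.346486, -0.0989)–(-1.43907, -2.49257, -0.0989)  len=2.4781
  (v22,v27,v23) [++-] → (-0.229611, -1.5364, -0.0989)–(-0.8871, -1.5364, -0.0989)  len=0.6575
  (v23,v27,v28) [-+-] → (-0.229611, -1.5364, -0.0989)–(0.8871, -1.5364, -0.0989)  len=1.1167
  (v24,v29,v20) [--+] → (-1.03899, -2.49257, -0.0989)–(-1.43907, -2.49257, -0.0989)  len=0.4001
  (v20,v29,v25) [+-+] → (-1.03899, -2.49257, -0.0989)–(1.43907, -2.49257, -0.0989)  len=2.4781
  (v27,v2,v28) [++-] → (1.21581, -0.967035, -0.0989)–(0.8871, -1.5364, -0.0989)  len=0.6574
  (v28,v2,v3) [-+-] → (1.21581, -0.967035, -0.0989)–(1.7741, 0, -0.0989)  len=1.1166
  (v29,v4,v25) [--+] → (1.63912, -2.14608, -0.0989)–(1.43907, -2.49257, -0.0989)  len=0.4001
  (v25,v4,v0) [+-+] → (1.63912, -2.14608, -0.0989)–(2.87815, 0, -0.0989)  len=2.4781

Chained into 2 loop(s):
  loop 1: 12 segments, perimeter = 10.6446
  loop 2: 12 segments, perimeter = 17.2689
Total perimeter = 27.914

loops=2 perimeter=27.914


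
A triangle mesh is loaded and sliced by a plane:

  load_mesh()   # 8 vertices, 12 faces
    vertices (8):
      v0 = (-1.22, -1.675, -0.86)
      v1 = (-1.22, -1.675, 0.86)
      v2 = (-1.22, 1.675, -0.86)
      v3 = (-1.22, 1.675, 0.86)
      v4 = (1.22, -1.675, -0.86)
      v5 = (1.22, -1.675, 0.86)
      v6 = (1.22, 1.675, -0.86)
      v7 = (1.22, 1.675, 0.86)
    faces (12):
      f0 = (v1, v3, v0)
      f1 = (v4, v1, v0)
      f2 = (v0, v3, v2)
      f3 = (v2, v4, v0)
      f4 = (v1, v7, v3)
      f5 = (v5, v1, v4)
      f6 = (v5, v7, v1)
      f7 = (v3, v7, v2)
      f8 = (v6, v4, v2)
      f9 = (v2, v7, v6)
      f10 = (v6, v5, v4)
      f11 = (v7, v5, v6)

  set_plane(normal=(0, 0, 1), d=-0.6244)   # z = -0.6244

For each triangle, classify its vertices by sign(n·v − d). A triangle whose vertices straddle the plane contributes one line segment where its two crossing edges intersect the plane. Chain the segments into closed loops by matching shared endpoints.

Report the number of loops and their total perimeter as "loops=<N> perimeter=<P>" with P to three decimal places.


loops=1 perimeter=11.580

Straddling triangles (8 of 12):
  (v1,v3,v0) [++-] → (-1.22, -1.21613, -0.6244)–(-1.22, -1.675, -0.6244)  len=0.4589
  (v4,v1,v0) [-+-] → (0.885777, -1.675, -0.6244)–(-1.22, -1.675, -0.6244)  len=2.1058
  (v0,v3,v2) [-+-] → (-1.22, -1.21613, -0.6244)–(-1.22, 1.675, -0.6244)  len=2.8911
  (v5,v1,v4) [++-] → (0.885777, -1.675, -0.6244)–(1.22, -1.675, -0.6244)  len=0.3342
  (v3,v7,v2) [++-] → (-0.885777, 1.675, -0.6244)–(-1.22, 1.675, -0.6244)  len=0.3342
  (v2,v7,v6) [-+-] → (-0.885777, 1.675, -0.6244)–(1.22, 1.675, -0.6244)  len=2.1058
  (v6,v5,v4) [-+-] → (1.22, 1.21613, -0.6244)–(1.22, -1.675, -0.6244)  len=2.8911
  (v7,v5,v6) [++-] → (1.22, 1.21613, -0.6244)–(1.22, 1.675, -0.6244)  len=0.4589

Chained into 1 loop(s):
  loop 1: 8 segments, perimeter = 11.5800
Total perimeter = 11.580
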